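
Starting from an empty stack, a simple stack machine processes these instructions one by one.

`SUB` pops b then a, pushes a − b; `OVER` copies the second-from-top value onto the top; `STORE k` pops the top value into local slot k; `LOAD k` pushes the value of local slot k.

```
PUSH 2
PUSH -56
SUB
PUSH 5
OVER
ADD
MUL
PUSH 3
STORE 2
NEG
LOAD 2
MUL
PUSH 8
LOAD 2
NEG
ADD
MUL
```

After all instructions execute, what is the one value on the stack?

PUSH 2   → [2]
PUSH -56 → [2, -56]
SUB      → [58]
PUSH 5   → [58, 5]
OVER     → [58, 5, 58]
ADD      → [58, 63]
MUL      → [3654]
PUSH 3   → [3654, 3]
STORE 2  → [3654]
NEG      → [-3654]
LOAD 2   → [-3654, 3]
MUL      → [-10962]
PUSH 8   → [-10962, 8]
LOAD 2   → [-10962, 8, 3]
NEG      → [-10962, 8, -3]
ADD      → [-10962, 5]
MUL      → [-54810]

-54810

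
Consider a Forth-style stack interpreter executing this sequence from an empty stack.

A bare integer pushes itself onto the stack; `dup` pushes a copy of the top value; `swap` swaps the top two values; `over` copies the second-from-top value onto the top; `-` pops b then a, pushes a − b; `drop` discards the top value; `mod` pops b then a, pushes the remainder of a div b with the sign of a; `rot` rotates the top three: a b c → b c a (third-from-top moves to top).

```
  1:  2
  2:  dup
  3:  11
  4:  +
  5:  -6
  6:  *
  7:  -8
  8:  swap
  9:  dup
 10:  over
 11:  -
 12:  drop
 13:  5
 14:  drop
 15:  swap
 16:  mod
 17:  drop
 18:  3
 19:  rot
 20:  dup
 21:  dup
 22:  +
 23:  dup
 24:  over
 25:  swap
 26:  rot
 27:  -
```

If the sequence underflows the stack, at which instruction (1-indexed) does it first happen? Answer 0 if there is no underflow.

2    : 2
dup  : 2 2
11   : 2 2 11
+    : 2 13
-6   : 2 13 -6
*    : 2 -78
-8   : 2 -78 -8
swap : 2 -8 -78
dup  : 2 -8 -78 -78
over : 2 -8 -78 -78 -78
-    : 2 -8 -78 0
drop : 2 -8 -78
5    : 2 -8 -78 5
drop : 2 -8 -78
swap : 2 -78 -8
mod  : 2 -6
drop : 2
3    : 2 3
rot  — needs 3 operands, stack has 2 → underflow

19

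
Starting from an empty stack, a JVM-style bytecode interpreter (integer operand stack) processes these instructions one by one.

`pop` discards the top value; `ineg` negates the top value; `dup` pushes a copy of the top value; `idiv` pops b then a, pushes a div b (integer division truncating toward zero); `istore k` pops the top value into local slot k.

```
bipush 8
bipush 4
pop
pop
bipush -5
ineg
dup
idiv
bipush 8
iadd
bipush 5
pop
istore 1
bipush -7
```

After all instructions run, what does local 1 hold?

bipush 8  -> [8]
bipush 4  -> [8, 4]
pop       -> [8]
pop       -> []
bipush -5 -> [-5]
ineg      -> [5]
dup       -> [5, 5]
idiv      -> [1]
bipush 8  -> [1, 8]
iadd      -> [9]
bipush 5  -> [9, 5]
pop       -> [9]
istore 1  -> []
bipush -7 -> [-7]

9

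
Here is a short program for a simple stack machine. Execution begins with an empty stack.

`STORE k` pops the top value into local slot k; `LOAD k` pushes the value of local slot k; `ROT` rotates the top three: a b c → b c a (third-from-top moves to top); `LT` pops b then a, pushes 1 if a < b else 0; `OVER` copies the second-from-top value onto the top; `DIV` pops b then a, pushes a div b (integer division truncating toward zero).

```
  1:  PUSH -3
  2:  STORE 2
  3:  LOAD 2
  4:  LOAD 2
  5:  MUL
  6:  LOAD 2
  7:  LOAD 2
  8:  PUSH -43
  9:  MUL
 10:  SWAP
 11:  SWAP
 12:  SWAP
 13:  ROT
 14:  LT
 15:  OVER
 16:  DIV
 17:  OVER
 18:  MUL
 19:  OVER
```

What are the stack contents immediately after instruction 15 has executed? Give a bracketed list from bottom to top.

PUSH -3  : -3
STORE 2  : (empty)
LOAD 2   : -3
LOAD 2   : -3 -3
MUL      : 9
LOAD 2   : 9 -3
LOAD 2   : 9 -3 -3
PUSH -43 : 9 -3 -3 -43
MUL      : 9 -3 129
SWAP     : 9 129 -3
SWAP     : 9 -3 129
SWAP     : 9 129 -3
ROT      : 129 -3 9
LT       : 129 1
OVER     : 129 1 129

[129, 1, 129]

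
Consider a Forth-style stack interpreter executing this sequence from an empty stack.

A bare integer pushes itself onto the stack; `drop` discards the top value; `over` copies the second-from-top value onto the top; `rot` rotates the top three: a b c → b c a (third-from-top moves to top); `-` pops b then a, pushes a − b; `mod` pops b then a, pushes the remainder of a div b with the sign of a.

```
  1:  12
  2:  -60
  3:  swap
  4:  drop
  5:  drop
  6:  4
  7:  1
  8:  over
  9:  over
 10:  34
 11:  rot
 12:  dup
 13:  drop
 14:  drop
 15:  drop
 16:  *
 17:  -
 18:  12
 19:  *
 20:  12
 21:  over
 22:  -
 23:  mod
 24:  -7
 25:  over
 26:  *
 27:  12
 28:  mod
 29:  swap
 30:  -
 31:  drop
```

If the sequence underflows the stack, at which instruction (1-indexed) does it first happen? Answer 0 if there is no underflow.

12   → [12]
-60  → [12, -60]
swap → [-60, 12]
drop → [-60]
drop → []
4    → [4]
1    → [4, 1]
over → [4, 1, 4]
over → [4, 1, 4, 1]
34   → [4, 1, 4, 1, 34]
rot  → [4, 1, 1, 34, 4]
dup  → [4, 1, 1, 34, 4, 4]
drop → [4, 1, 1, 34, 4]
drop → [4, 1, 1, 34]
drop → [4, 1, 1]
*    → [4, 1]
-    → [3]
12   → [3, 12]
*    → [36]
12   → [36, 12]
over → [36, 12, 36]
-    → [36, -24]
mod  → [12]
-7   → [12, -7]
over → [12, -7, 12]
*    → [12, -84]
12   → [12, -84, 12]
mod  → [12, 0]
swap → [0, 12]
-    → [-12]
drop → []

0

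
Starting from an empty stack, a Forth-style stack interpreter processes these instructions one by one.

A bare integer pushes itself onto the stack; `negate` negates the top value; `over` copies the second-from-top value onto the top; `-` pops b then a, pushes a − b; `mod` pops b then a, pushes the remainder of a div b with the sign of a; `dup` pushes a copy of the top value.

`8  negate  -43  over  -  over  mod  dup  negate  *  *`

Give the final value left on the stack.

72

8       [8]
negate  [-8]
-43     [-8, -43]
over    [-8, -43, -8]
-       [-8, -35]
over    [-8, -35, -8]
mod     [-8, -3]
dup     [-8, -3, -3]
negate  [-8, -3, 3]
*       [-8, -9]
*       [72]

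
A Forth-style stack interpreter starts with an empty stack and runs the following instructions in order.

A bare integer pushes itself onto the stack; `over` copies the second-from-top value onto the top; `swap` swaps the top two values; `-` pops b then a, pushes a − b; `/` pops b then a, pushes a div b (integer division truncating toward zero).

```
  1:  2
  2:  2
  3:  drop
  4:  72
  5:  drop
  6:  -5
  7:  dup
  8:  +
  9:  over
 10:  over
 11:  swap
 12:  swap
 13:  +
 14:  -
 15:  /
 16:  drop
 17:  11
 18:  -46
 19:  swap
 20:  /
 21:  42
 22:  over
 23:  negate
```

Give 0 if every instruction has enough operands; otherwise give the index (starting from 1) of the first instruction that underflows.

0

2      → 2
2      → 2 2
drop   → 2
72     → 2 72
drop   → 2
-5     → 2 -5
dup    → 2 -5 -5
+      → 2 -10
over   → 2 -10 2
over   → 2 -10 2 -10
swap   → 2 -10 -10 2
swap   → 2 -10 2 -10
+      → 2 -10 -8
-      → 2 -2
/      → -1
drop   → (empty)
11     → 11
-46    → 11 -46
swap   → -46 11
/      → -4
42     → -4 42
over   → -4 42 -4
negate → -4 42 4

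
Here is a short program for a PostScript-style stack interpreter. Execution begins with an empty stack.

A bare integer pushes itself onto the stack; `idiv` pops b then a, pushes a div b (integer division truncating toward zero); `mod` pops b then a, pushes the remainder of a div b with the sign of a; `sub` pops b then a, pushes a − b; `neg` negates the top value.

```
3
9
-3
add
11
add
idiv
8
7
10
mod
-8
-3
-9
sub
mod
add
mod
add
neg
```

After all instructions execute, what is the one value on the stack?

-3

3    -> [3]
9    -> [3, 9]
-3   -> [3, 9, -3]
add  -> [3, 6]
11   -> [3, 6, 11]
add  -> [3, 17]
idiv -> [0]
8    -> [0, 8]
7    -> [0, 8, 7]
10   -> [0, 8, 7, 10]
mod  -> [0, 8, 7]
-8   -> [0, 8, 7, -8]
-3   -> [0, 8, 7, -8, -3]
-9   -> [0, 8, 7, -8, -3, -9]
sub  -> [0, 8, 7, -8, 6]
mod  -> [0, 8, 7, -2]
add  -> [0, 8, 5]
mod  -> [0, 3]
add  -> [3]
neg  -> [-3]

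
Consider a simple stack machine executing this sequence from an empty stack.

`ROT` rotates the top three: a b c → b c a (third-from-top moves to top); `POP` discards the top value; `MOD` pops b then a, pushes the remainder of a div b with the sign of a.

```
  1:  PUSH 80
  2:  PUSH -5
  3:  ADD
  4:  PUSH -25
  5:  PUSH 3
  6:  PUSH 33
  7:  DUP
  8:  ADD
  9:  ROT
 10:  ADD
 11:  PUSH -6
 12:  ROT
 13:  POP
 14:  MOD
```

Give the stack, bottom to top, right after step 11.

[75, 3, 41, -6]

PUSH 80   80
PUSH -5   80 -5
ADD       75
PUSH -25  75 -25
PUSH 3    75 -25 3
PUSH 33   75 -25 3 33
DUP       75 -25 3 33 33
ADD       75 -25 3 66
ROT       75 3 66 -25
ADD       75 3 41
PUSH -6   75 3 41 -6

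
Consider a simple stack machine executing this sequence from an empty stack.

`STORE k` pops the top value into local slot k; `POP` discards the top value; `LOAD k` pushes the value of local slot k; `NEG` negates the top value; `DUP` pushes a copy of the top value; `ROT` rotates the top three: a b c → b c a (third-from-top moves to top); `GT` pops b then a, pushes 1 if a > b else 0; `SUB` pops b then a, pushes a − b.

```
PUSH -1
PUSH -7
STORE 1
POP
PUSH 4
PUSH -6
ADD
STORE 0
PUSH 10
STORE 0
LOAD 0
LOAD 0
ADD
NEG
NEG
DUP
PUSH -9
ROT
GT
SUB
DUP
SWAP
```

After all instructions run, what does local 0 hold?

PUSH -1  [-1]
PUSH -7  [-1, -7]
STORE 1  [-1]
POP      []
PUSH 4   [4]
PUSH -6  [4, -6]
ADD      [-2]
STORE 0  []
PUSH 10  [10]
STORE 0  []
LOAD 0   [10]
LOAD 0   [10, 10]
ADD      [20]
NEG      [-20]
NEG      [20]
DUP      [20, 20]
PUSH -9  [20, 20, -9]
ROT      [20, -9, 20]
GT       [20, 0]
SUB      [20]
DUP      [20, 20]
SWAP     [20, 20]

10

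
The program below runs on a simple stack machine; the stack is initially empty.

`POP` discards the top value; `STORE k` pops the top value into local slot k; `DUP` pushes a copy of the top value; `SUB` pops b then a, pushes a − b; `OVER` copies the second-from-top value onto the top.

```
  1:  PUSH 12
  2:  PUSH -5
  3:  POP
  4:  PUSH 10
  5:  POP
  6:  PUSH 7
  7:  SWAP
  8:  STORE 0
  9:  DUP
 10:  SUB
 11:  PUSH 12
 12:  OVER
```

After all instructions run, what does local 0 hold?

PUSH 12  12
PUSH -5  12 -5
POP      12
PUSH 10  12 10
POP      12
PUSH 7   12 7
SWAP     7 12
STORE 0  7
DUP      7 7
SUB      0
PUSH 12  0 12
OVER     0 12 0

12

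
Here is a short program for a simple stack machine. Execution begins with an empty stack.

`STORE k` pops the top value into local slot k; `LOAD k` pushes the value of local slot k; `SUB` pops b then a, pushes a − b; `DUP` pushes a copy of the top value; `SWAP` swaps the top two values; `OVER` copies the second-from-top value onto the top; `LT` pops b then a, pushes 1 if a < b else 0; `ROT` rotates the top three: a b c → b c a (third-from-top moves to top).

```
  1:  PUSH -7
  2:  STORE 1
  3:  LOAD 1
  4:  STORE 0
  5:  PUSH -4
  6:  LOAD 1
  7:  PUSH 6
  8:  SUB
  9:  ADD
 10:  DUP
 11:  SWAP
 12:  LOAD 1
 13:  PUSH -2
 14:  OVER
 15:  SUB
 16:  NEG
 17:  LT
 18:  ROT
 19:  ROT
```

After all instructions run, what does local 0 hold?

-7

PUSH -7 → [-7]
STORE 1 → []
LOAD 1  → [-7]
STORE 0 → []
PUSH -4 → [-4]
LOAD 1  → [-4, -7]
PUSH 6  → [-4, -7, 6]
SUB     → [-4, -13]
ADD     → [-17]
DUP     → [-17, -17]
SWAP    → [-17, -17]
LOAD 1  → [-17, -17, -7]
PUSH -2 → [-17, -17, -7, -2]
OVER    → [-17, -17, -7, -2, -7]
SUB     → [-17, -17, -7, 5]
NEG     → [-17, -17, -7, -5]
LT      → [-17, -17, 1]
ROT     → [-17, 1, -17]
ROT     → [1, -17, -17]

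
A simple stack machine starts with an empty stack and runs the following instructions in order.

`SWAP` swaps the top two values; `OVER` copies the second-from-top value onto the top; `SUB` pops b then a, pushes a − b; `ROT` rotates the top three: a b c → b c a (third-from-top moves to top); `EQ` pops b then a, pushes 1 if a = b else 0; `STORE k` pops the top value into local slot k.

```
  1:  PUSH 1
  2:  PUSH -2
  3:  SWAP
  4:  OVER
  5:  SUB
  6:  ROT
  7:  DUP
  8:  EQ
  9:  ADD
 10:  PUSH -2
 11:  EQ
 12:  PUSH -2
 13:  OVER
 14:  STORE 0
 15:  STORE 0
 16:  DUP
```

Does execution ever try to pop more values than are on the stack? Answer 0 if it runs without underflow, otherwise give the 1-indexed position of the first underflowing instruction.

PUSH 1  -> 1
PUSH -2 -> 1 -2
SWAP    -> -2 1
OVER    -> -2 1 -2
SUB     -> -2 3
ROT  — needs 3 operands, stack has 2 → underflow

6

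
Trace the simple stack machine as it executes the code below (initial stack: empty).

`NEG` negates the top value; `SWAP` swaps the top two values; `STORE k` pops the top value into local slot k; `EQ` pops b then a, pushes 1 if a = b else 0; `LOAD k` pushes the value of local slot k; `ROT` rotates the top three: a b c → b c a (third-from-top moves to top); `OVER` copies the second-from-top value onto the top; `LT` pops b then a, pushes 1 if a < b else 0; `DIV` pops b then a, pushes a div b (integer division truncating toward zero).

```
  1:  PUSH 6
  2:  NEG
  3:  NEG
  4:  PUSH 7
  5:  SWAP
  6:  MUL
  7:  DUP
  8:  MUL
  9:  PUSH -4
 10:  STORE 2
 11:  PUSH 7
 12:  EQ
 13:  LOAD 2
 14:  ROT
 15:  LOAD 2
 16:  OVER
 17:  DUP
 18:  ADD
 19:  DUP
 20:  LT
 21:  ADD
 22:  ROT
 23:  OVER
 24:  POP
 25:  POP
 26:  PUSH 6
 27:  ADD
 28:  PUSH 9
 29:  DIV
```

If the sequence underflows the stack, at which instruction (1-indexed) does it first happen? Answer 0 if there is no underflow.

14

PUSH 6  → [6]
NEG     → [-6]
NEG     → [6]
PUSH 7  → [6, 7]
SWAP    → [7, 6]
MUL     → [42]
DUP     → [42, 42]
MUL     → [1764]
PUSH -4 → [1764, -4]
STORE 2 → [1764]
PUSH 7  → [1764, 7]
EQ      → [0]
LOAD 2  → [0, -4]
ROT  — needs 3 operands, stack has 2 → underflow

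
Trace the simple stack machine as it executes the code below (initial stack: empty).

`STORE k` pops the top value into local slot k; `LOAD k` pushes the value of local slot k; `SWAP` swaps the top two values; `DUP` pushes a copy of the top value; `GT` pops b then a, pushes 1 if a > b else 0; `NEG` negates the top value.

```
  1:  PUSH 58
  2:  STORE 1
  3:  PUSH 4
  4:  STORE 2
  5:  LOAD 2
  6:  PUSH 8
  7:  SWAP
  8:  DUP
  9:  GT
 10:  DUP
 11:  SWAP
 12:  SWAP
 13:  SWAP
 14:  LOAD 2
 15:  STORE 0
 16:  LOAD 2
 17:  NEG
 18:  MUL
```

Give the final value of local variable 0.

PUSH 58  58
STORE 1  (empty)
PUSH 4   4
STORE 2  (empty)
LOAD 2   4
PUSH 8   4 8
SWAP     8 4
DUP      8 4 4
GT       8 0
DUP      8 0 0
SWAP     8 0 0
SWAP     8 0 0
SWAP     8 0 0
LOAD 2   8 0 0 4
STORE 0  8 0 0
LOAD 2   8 0 0 4
NEG      8 0 0 -4
MUL      8 0 0

4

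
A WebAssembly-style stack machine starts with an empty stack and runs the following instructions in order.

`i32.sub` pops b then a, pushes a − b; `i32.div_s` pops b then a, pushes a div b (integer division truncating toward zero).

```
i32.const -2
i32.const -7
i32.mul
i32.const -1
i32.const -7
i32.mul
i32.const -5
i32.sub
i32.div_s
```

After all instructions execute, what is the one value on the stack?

i32.const -2 : [-2]
i32.const -7 : [-2, -7]
i32.mul      : [14]
i32.const -1 : [14, -1]
i32.const -7 : [14, -1, -7]
i32.mul      : [14, 7]
i32.const -5 : [14, 7, -5]
i32.sub      : [14, 12]
i32.div_s    : [1]

1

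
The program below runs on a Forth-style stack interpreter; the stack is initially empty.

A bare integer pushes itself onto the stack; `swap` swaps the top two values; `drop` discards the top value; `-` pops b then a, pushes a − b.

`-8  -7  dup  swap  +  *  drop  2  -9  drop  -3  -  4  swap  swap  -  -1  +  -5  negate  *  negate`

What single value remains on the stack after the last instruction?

0

-8     -> -8
-7     -> -8 -7
dup    -> -8 -7 -7
swap   -> -8 -7 -7
+      -> -8 -14
*      -> 112
drop   -> (empty)
2      -> 2
-9     -> 2 -9
drop   -> 2
-3     -> 2 -3
-      -> 5
4      -> 5 4
swap   -> 4 5
swap   -> 5 4
-      -> 1
-1     -> 1 -1
+      -> 0
-5     -> 0 -5
negate -> 0 5
*      -> 0
negate -> 0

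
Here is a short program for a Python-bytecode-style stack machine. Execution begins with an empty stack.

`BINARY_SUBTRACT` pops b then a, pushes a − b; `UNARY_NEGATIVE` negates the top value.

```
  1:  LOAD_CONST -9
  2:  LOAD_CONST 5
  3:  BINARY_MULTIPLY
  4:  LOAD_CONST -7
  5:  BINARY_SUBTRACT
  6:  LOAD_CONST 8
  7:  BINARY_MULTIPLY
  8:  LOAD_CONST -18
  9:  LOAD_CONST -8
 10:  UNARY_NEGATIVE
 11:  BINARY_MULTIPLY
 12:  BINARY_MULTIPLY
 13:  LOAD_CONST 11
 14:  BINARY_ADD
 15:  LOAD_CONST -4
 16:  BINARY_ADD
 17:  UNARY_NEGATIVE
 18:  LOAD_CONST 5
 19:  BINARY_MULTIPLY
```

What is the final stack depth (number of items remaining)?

LOAD_CONST -9   : [-9]
LOAD_CONST 5    : [-9, 5]
BINARY_MULTIPLY : [-45]
LOAD_CONST -7   : [-45, -7]
BINARY_SUBTRACT : [-38]
LOAD_CONST 8    : [-38, 8]
BINARY_MULTIPLY : [-304]
LOAD_CONST -18  : [-304, -18]
LOAD_CONST -8   : [-304, -18, -8]
UNARY_NEGATIVE  : [-304, -18, 8]
BINARY_MULTIPLY : [-304, -144]
BINARY_MULTIPLY : [43776]
LOAD_CONST 11   : [43776, 11]
BINARY_ADD      : [43787]
LOAD_CONST -4   : [43787, -4]
BINARY_ADD      : [43783]
UNARY_NEGATIVE  : [-43783]
LOAD_CONST 5    : [-43783, 5]
BINARY_MULTIPLY : [-218915]

1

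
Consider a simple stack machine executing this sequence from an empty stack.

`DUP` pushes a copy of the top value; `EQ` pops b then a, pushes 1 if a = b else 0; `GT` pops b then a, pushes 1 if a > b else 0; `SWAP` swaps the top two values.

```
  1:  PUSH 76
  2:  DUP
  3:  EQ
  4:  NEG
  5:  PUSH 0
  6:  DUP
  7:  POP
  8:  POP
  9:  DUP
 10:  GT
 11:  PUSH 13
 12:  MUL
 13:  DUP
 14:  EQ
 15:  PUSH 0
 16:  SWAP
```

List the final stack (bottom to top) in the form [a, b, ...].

PUSH 76 : 76
DUP     : 76 76
EQ      : 1
NEG     : -1
PUSH 0  : -1 0
DUP     : -1 0 0
POP     : -1 0
POP     : -1
DUP     : -1 -1
GT      : 0
PUSH 13 : 0 13
MUL     : 0
DUP     : 0 0
EQ      : 1
PUSH 0  : 1 0
SWAP    : 0 1

[0, 1]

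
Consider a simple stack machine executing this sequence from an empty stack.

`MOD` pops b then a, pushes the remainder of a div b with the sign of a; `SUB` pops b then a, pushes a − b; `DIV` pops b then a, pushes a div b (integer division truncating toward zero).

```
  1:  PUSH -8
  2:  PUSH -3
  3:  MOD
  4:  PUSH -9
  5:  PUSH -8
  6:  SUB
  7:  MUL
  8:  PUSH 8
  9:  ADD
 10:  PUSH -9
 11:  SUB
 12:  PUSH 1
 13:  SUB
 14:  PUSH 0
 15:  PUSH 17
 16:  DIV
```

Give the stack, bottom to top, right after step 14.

PUSH -8 → -8
PUSH -3 → -8 -3
MOD     → -2
PUSH -9 → -2 -9
PUSH -8 → -2 -9 -8
SUB     → -2 -1
MUL     → 2
PUSH 8  → 2 8
ADD     → 10
PUSH -9 → 10 -9
SUB     → 19
PUSH 1  → 19 1
SUB     → 18
PUSH 0  → 18 0

[18, 0]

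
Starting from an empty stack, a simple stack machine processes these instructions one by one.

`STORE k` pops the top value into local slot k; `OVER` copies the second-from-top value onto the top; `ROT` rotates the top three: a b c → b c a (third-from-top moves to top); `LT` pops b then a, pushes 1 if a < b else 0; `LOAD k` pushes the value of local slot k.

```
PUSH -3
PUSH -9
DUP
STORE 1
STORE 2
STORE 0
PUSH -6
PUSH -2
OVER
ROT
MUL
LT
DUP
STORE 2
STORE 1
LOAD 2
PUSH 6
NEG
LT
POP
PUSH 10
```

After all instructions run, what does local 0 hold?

PUSH -3 -> -3
PUSH -9 -> -3 -9
DUP     -> -3 -9 -9
STORE 1 -> -3 -9
STORE 2 -> -3
STORE 0 -> (empty)
PUSH -6 -> -6
PUSH -2 -> -6 -2
OVER    -> -6 -2 -6
ROT     -> -2 -6 -6
MUL     -> -2 36
LT      -> 1
DUP     -> 1 1
STORE 2 -> 1
STORE 1 -> (empty)
LOAD 2  -> 1
PUSH 6  -> 1 6
NEG     -> 1 -6
LT      -> 0
POP     -> (empty)
PUSH 10 -> 10

-3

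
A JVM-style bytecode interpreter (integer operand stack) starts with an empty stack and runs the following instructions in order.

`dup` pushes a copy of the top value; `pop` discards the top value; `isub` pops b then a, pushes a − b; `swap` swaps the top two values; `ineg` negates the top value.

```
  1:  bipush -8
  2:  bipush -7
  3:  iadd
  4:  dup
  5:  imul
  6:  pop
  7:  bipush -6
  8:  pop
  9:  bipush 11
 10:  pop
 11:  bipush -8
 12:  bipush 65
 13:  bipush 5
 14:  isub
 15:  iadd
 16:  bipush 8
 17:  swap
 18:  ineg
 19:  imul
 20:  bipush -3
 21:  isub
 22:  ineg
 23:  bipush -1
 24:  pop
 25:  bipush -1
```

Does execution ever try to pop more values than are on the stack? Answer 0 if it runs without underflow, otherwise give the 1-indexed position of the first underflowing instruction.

bipush -8  [-8]
bipush -7  [-8, -7]
iadd       [-15]
dup        [-15, -15]
imul       [225]
pop        []
bipush -6  [-6]
pop        []
bipush 11  [11]
pop        []
bipush -8  [-8]
bipush 65  [-8, 65]
bipush 5   [-8, 65, 5]
isub       [-8, 60]
iadd       [52]
bipush 8   [52, 8]
swap       [8, 52]
ineg       [8, -52]
imul       [-416]
bipush -3  [-416, -3]
isub       [-413]
ineg       [413]
bipush -1  [413, -1]
pop        [413]
bipush -1  [413, -1]

0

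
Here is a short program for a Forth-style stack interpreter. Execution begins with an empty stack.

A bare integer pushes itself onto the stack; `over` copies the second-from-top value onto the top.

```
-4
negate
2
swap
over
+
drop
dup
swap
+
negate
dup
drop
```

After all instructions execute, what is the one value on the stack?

-4      -4
negate  4
2       4 2
swap    2 4
over    2 4 2
+       2 6
drop    2
dup     2 2
swap    2 2
+       4
negate  -4
dup     -4 -4
drop    -4

-4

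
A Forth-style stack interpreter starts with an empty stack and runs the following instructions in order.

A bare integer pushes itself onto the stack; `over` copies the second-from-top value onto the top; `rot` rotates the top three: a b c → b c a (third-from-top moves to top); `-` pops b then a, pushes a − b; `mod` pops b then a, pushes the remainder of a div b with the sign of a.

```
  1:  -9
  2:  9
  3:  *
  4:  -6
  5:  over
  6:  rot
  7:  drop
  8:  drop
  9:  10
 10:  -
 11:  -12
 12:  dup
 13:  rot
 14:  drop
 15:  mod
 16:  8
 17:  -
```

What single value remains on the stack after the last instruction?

-8

-9   -> -9
9    -> -9 9
*    -> -81
-6   -> -81 -6
over -> -81 -6 -81
rot  -> -6 -81 -81
drop -> -6 -81
drop -> -6
10   -> -6 10
-    -> -16
-12  -> -16 -12
dup  -> -16 -12 -12
rot  -> -12 -12 -16
drop -> -12 -12
mod  -> 0
8    -> 0 8
-    -> -8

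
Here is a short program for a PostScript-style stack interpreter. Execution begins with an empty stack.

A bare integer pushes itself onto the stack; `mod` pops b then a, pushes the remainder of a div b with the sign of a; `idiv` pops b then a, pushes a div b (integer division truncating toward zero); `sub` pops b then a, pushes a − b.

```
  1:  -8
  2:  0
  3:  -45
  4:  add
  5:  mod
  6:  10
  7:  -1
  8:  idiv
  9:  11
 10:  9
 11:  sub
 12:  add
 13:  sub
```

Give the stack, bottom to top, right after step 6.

[-8, 10]

-8  → -8
0   → -8 0
-45 → -8 0 -45
add → -8 -45
mod → -8
10  → -8 10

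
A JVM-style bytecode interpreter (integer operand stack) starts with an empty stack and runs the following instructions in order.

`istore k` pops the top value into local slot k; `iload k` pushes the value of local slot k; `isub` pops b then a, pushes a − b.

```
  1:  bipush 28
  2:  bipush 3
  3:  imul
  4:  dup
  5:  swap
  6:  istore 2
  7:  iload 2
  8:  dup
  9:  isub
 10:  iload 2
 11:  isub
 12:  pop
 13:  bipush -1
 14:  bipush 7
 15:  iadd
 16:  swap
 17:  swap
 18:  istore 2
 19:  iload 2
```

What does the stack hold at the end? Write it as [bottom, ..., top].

[84, 6]

bipush 28  28
bipush 3   28 3
imul       84
dup        84 84
swap       84 84
istore 2   84
iload 2    84 84
dup        84 84 84
isub       84 0
iload 2    84 0 84
isub       84 -84
pop        84
bipush -1  84 -1
bipush 7   84 -1 7
iadd       84 6
swap       6 84
swap       84 6
istore 2   84
iload 2    84 6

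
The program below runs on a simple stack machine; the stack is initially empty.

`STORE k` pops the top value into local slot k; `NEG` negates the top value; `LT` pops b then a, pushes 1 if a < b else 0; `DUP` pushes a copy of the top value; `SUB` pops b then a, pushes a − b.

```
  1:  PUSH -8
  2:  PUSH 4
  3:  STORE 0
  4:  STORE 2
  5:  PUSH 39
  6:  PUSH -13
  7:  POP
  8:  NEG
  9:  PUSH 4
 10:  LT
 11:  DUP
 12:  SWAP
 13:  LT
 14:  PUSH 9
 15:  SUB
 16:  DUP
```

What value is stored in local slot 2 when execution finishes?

PUSH -8   -8
PUSH 4    -8 4
STORE 0   -8
STORE 2   (empty)
PUSH 39   39
PUSH -13  39 -13
POP       39
NEG       -39
PUSH 4    -39 4
LT        1
DUP       1 1
SWAP      1 1
LT        0
PUSH 9    0 9
SUB       -9
DUP       -9 -9

-8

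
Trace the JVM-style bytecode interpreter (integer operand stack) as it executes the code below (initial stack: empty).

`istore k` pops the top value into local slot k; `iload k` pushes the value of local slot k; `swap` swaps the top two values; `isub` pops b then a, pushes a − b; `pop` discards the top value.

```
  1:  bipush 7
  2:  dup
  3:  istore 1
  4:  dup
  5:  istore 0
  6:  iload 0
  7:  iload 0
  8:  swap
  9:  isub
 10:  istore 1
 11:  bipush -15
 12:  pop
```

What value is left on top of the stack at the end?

bipush 7   -> 7
dup        -> 7 7
istore 1   -> 7
dup        -> 7 7
istore 0   -> 7
iload 0    -> 7 7
iload 0    -> 7 7 7
swap       -> 7 7 7
isub       -> 7 0
istore 1   -> 7
bipush -15 -> 7 -15
pop        -> 7

7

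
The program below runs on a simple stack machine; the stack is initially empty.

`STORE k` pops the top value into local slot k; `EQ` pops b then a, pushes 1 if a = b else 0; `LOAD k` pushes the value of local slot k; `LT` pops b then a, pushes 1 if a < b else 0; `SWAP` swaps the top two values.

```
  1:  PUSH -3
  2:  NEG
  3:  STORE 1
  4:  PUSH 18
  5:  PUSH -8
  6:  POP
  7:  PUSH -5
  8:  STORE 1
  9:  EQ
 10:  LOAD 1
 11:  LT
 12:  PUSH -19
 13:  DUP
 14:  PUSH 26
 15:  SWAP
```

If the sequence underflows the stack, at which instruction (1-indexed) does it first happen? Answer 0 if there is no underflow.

PUSH -3  -3
NEG      3
STORE 1  (empty)
PUSH 18  18
PUSH -8  18 -8
POP      18
PUSH -5  18 -5
STORE 1  18
EQ  — needs 2 operands, stack has 1 → underflow

9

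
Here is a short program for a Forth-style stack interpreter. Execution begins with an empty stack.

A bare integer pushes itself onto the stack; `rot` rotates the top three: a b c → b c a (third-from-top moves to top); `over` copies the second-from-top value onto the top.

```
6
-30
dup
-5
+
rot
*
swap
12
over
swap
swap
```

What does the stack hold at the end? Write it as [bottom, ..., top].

6    → [6]
-30  → [6, -30]
dup  → [6, -30, -30]
-5   → [6, -30, -30, -5]
+    → [6, -30, -35]
rot  → [-30, -35, 6]
*    → [-30, -210]
swap → [-210, -30]
12   → [-210, -30, 12]
over → [-210, -30, 12, -30]
swap → [-210, -30, -30, 12]
swap → [-210, -30, 12, -30]

[-210, -30, 12, -30]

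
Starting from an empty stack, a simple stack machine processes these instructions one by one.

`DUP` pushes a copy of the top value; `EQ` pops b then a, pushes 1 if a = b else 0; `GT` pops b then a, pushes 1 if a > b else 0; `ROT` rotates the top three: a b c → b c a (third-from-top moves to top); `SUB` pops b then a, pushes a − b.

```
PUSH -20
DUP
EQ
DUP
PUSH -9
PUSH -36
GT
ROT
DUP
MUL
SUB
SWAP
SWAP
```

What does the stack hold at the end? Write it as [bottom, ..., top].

PUSH -20 : -20
DUP      : -20 -20
EQ       : 1
DUP      : 1 1
PUSH -9  : 1 1 -9
PUSH -36 : 1 1 -9 -36
GT       : 1 1 1
ROT      : 1 1 1
DUP      : 1 1 1 1
MUL      : 1 1 1
SUB      : 1 0
SWAP     : 0 1
SWAP     : 1 0

[1, 0]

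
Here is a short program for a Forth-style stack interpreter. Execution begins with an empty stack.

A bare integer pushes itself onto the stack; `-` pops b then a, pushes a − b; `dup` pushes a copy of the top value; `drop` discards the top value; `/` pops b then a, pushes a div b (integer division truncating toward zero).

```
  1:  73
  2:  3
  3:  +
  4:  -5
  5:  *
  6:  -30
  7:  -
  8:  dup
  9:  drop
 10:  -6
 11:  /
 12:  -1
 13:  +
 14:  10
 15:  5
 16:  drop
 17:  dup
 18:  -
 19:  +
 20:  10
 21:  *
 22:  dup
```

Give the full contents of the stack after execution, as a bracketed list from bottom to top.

73   -> 73
3    -> 73 3
+    -> 76
-5   -> 76 -5
*    -> -380
-30  -> -380 -30
-    -> -350
dup  -> -350 -350
drop -> -350
-6   -> -350 -6
/    -> 58
-1   -> 58 -1
+    -> 57
10   -> 57 10
5    -> 57 10 5
drop -> 57 10
dup  -> 57 10 10
-    -> 57 0
+    -> 57
10   -> 57 10
*    -> 570
dup  -> 570 570

[570, 570]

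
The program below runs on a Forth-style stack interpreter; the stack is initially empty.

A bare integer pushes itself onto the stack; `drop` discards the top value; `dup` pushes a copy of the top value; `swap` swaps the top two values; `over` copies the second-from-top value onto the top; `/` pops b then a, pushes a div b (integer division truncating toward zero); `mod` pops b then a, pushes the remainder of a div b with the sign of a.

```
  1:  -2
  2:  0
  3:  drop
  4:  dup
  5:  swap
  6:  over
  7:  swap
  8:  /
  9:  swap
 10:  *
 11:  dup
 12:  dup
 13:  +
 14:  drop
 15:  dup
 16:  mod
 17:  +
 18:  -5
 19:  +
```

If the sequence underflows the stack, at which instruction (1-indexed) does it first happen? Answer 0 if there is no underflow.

17

-2    -2
0     -2 0
drop  -2
dup   -2 -2
swap  -2 -2
over  -2 -2 -2
swap  -2 -2 -2
/     -2 1
swap  1 -2
*     -2
dup   -2 -2
dup   -2 -2 -2
+     -2 -4
drop  -2
dup   -2 -2
mod   0
+  — needs 2 operands, stack has 1 → underflow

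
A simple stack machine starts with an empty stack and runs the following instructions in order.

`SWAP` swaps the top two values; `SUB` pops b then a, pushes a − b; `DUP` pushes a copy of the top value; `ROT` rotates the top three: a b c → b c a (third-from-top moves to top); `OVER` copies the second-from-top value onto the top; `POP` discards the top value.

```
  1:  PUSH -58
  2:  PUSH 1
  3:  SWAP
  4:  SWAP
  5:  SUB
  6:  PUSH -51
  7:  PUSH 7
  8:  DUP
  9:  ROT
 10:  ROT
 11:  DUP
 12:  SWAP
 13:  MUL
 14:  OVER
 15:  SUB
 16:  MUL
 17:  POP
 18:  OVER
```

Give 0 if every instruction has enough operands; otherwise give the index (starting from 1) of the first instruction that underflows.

PUSH -58 : [-58]
PUSH 1   : [-58, 1]
SWAP     : [1, -58]
SWAP     : [-58, 1]
SUB      : [-59]
PUSH -51 : [-59, -51]
PUSH 7   : [-59, -51, 7]
DUP      : [-59, -51, 7, 7]
ROT      : [-59, 7, 7, -51]
ROT      : [-59, 7, -51, 7]
DUP      : [-59, 7, -51, 7, 7]
SWAP     : [-59, 7, -51, 7, 7]
MUL      : [-59, 7, -51, 49]
OVER     : [-59, 7, -51, 49, -51]
SUB      : [-59, 7, -51, 100]
MUL      : [-59, 7, -5100]
POP      : [-59, 7]
OVER     : [-59, 7, -59]

0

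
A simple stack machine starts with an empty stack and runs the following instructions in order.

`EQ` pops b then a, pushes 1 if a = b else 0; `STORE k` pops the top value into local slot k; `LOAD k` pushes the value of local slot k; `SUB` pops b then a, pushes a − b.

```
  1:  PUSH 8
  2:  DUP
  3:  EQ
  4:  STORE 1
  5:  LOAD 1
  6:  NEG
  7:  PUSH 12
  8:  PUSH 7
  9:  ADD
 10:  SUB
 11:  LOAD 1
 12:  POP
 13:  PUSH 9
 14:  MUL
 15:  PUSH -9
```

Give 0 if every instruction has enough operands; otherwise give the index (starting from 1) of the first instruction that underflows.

PUSH 8  : 8
DUP     : 8 8
EQ      : 1
STORE 1 : (empty)
LOAD 1  : 1
NEG     : -1
PUSH 12 : -1 12
PUSH 7  : -1 12 7
ADD     : -1 19
SUB     : -20
LOAD 1  : -20 1
POP     : -20
PUSH 9  : -20 9
MUL     : -180
PUSH -9 : -180 -9

0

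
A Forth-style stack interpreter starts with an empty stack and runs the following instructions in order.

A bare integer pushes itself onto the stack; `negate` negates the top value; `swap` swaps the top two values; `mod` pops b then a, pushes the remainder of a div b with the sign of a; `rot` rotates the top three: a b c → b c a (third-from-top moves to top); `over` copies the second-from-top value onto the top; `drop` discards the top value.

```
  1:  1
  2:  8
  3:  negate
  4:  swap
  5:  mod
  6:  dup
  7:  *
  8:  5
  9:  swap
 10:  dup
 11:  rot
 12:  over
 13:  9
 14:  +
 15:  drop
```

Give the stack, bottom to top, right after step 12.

[0, 0, 5, 0]

1       [1]
8       [1, 8]
negate  [1, -8]
swap    [-8, 1]
mod     [0]
dup     [0, 0]
*       [0]
5       [0, 5]
swap    [5, 0]
dup     [5, 0, 0]
rot     [0, 0, 5]
over    [0, 0, 5, 0]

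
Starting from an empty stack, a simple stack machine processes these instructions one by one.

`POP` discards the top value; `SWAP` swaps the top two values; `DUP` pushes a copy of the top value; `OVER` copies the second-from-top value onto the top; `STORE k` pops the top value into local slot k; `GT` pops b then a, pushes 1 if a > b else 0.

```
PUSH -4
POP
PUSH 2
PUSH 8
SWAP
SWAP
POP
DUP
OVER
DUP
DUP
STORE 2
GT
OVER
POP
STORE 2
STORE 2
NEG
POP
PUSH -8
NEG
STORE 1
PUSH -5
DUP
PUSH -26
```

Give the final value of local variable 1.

8

PUSH -4  : -4
POP      : (empty)
PUSH 2   : 2
PUSH 8   : 2 8
SWAP     : 8 2
SWAP     : 2 8
POP      : 2
DUP      : 2 2
OVER     : 2 2 2
DUP      : 2 2 2 2
DUP      : 2 2 2 2 2
STORE 2  : 2 2 2 2
GT       : 2 2 0
OVER     : 2 2 0 2
POP      : 2 2 0
STORE 2  : 2 2
STORE 2  : 2
NEG      : -2
POP      : (empty)
PUSH -8  : -8
NEG      : 8
STORE 1  : (empty)
PUSH -5  : -5
DUP      : -5 -5
PUSH -26 : -5 -5 -26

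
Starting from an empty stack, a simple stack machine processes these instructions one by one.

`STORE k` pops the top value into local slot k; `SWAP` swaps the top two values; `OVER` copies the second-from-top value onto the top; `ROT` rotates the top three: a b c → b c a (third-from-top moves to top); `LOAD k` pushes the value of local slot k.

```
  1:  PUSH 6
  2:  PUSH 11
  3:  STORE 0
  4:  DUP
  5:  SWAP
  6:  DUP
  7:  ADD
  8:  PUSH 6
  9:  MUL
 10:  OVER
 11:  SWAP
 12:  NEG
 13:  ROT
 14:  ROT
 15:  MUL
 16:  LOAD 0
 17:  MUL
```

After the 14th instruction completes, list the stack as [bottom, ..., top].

PUSH 6  → [6]
PUSH 11 → [6, 11]
STORE 0 → [6]
DUP     → [6, 6]
SWAP    → [6, 6]
DUP     → [6, 6, 6]
ADD     → [6, 12]
PUSH 6  → [6, 12, 6]
MUL     → [6, 72]
OVER    → [6, 72, 6]
SWAP    → [6, 6, 72]
NEG     → [6, 6, -72]
ROT     → [6, -72, 6]
ROT     → [-72, 6, 6]

[-72, 6, 6]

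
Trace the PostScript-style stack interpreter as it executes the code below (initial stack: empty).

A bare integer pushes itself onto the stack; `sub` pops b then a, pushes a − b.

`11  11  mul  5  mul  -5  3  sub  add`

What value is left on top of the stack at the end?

597

11  : 11
11  : 11 11
mul : 121
5   : 121 5
mul : 605
-5  : 605 -5
3   : 605 -5 3
sub : 605 -8
add : 597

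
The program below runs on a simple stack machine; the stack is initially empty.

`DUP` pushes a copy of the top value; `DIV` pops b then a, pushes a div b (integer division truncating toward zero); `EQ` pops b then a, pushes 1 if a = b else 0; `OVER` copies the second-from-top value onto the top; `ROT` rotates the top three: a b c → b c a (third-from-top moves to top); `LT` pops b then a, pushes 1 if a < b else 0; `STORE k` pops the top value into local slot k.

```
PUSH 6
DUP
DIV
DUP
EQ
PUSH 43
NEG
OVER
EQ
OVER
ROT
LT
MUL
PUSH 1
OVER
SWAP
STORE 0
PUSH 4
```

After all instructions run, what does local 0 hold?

1

PUSH 6  → [6]
DUP     → [6, 6]
DIV     → [1]
DUP     → [1, 1]
EQ      → [1]
PUSH 43 → [1, 43]
NEG     → [1, -43]
OVER    → [1, -43, 1]
EQ      → [1, 0]
OVER    → [1, 0, 1]
ROT     → [0, 1, 1]
LT      → [0, 0]
MUL     → [0]
PUSH 1  → [0, 1]
OVER    → [0, 1, 0]
SWAP    → [0, 0, 1]
STORE 0 → [0, 0]
PUSH 4  → [0, 0, 4]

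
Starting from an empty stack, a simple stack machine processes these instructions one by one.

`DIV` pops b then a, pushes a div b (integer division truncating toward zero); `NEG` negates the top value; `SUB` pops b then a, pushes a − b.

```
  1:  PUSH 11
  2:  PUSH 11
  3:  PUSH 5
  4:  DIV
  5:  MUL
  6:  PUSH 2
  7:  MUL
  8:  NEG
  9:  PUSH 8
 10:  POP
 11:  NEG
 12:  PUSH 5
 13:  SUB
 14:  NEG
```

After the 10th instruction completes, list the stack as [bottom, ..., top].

[-44]

PUSH 11  [11]
PUSH 11  [11, 11]
PUSH 5   [11, 11, 5]
DIV      [11, 2]
MUL      [22]
PUSH 2   [22, 2]
MUL      [44]
NEG      [-44]
PUSH 8   [-44, 8]
POP      [-44]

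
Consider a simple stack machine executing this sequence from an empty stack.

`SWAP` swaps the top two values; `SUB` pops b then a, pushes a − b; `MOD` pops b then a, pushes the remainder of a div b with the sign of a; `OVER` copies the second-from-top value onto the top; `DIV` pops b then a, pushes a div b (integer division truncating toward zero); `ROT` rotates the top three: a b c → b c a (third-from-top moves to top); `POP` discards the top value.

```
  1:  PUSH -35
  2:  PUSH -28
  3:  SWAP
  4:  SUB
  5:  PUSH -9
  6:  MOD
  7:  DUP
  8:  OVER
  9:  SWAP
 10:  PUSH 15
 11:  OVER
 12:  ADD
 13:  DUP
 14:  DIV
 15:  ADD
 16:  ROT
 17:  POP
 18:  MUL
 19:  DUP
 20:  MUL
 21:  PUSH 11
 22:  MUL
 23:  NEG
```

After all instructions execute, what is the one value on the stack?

PUSH -35  [-35]
PUSH -28  [-35, -28]
SWAP      [-28, -35]
SUB       [7]
PUSH -9   [7, -9]
MOD       [7]
DUP       [7, 7]
OVER      [7, 7, 7]
SWAP      [7, 7, 7]
PUSH 15   [7, 7, 7, 15]
OVER      [7, 7, 7, 15, 7]
ADD       [7, 7, 7, 22]
DUP       [7, 7, 7, 22, 22]
DIV       [7, 7, 7, 1]
ADD       [7, 7, 8]
ROT       [7, 8, 7]
POP       [7, 8]
MUL       [56]
DUP       [56, 56]
MUL       [3136]
PUSH 11   [3136, 11]
MUL       [34496]
NEG       [-34496]

-34496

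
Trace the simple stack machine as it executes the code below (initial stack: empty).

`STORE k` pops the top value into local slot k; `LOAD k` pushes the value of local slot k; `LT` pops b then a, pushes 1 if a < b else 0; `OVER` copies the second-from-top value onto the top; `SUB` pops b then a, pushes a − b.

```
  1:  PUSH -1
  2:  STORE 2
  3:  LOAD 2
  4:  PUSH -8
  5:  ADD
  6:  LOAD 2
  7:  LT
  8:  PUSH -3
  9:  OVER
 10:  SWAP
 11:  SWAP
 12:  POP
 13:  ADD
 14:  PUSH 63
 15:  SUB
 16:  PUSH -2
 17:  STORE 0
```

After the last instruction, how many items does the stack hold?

1

PUSH -1 : [-1]
STORE 2 : []
LOAD 2  : [-1]
PUSH -8 : [-1, -8]
ADD     : [-9]
LOAD 2  : [-9, -1]
LT      : [1]
PUSH -3 : [1, -3]
OVER    : [1, -3, 1]
SWAP    : [1, 1, -3]
SWAP    : [1, -3, 1]
POP     : [1, -3]
ADD     : [-2]
PUSH 63 : [-2, 63]
SUB     : [-65]
PUSH -2 : [-65, -2]
STORE 0 : [-65]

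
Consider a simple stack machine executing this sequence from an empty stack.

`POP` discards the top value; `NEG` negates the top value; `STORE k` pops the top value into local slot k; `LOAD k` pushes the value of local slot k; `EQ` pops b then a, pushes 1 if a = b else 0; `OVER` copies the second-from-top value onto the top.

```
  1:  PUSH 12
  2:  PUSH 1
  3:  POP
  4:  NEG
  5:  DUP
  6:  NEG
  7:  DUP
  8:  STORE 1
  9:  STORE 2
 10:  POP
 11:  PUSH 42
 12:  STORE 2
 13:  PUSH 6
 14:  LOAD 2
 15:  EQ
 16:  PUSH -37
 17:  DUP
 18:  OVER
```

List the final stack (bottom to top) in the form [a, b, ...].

[0, -37, -37, -37]

PUSH 12  → 12
PUSH 1   → 12 1
POP      → 12
NEG      → -12
DUP      → -12 -12
NEG      → -12 12
DUP      → -12 12 12
STORE 1  → -12 12
STORE 2  → -12
POP      → (empty)
PUSH 42  → 42
STORE 2  → (empty)
PUSH 6   → 6
LOAD 2   → 6 42
EQ       → 0
PUSH -37 → 0 -37
DUP      → 0 -37 -37
OVER     → 0 -37 -37 -37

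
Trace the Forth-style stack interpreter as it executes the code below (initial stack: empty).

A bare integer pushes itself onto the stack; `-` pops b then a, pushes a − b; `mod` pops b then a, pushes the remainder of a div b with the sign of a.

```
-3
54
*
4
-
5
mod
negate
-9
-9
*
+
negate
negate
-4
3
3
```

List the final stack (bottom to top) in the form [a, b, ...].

-3     -> [-3]
54     -> [-3, 54]
*      -> [-162]
4      -> [-162, 4]
-      -> [-166]
5      -> [-166, 5]
mod    -> [-1]
negate -> [1]
-9     -> [1, -9]
-9     -> [1, -9, -9]
*      -> [1, 81]
+      -> [82]
negate -> [-82]
negate -> [82]
-4     -> [82, -4]
3      -> [82, -4, 3]
3      -> [82, -4, 3, 3]

[82, -4, 3, 3]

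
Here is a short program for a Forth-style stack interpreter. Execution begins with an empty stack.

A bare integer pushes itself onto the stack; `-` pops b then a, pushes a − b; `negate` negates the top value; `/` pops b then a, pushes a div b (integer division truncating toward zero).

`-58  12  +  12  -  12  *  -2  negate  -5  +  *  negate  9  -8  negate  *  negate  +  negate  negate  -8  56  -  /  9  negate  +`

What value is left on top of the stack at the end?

-58     [-58]
12      [-58, 12]
+       [-46]
12      [-46, 12]
-       [-58]
12      [-58, 12]
*       [-696]
-2      [-696, -2]
negate  [-696, 2]
-5      [-696, 2, -5]
+       [-696, -3]
*       [2088]
negate  [-2088]
9       [-2088, 9]
-8      [-2088, 9, -8]
negate  [-2088, 9, 8]
*       [-2088, 72]
negate  [-2088, -72]
+       [-2160]
negate  [2160]
negate  [-2160]
-8      [-2160, -8]
56      [-2160, -8, 56]
-       [-2160, -64]
/       [33]
9       [33, 9]
negate  [33, -9]
+       [24]

24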